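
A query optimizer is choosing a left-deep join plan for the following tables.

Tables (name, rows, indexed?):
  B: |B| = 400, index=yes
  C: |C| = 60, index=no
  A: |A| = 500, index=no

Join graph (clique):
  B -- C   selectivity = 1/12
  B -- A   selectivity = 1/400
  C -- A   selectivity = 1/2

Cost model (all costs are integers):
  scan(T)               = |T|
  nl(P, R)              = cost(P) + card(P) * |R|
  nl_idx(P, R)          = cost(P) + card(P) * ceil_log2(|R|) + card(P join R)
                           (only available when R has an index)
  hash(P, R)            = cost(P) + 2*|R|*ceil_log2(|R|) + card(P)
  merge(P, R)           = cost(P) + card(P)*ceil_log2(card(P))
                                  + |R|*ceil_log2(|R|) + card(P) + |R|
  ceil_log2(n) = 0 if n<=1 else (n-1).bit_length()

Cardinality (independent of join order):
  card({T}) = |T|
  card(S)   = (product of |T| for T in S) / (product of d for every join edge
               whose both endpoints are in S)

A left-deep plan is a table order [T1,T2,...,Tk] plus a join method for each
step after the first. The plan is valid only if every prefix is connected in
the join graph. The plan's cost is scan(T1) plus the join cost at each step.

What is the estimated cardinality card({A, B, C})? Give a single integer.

1250

Tables in S: A(500), B(400), C(60)
Edges inside S: B-C(d=12), B-A(d=400), C-A(d=2)
numerator = 500 * 400 * 60 = 12000000
denominator = 12 * 400 * 2 = 9600
card(S) = 12000000 / 9600 = 1250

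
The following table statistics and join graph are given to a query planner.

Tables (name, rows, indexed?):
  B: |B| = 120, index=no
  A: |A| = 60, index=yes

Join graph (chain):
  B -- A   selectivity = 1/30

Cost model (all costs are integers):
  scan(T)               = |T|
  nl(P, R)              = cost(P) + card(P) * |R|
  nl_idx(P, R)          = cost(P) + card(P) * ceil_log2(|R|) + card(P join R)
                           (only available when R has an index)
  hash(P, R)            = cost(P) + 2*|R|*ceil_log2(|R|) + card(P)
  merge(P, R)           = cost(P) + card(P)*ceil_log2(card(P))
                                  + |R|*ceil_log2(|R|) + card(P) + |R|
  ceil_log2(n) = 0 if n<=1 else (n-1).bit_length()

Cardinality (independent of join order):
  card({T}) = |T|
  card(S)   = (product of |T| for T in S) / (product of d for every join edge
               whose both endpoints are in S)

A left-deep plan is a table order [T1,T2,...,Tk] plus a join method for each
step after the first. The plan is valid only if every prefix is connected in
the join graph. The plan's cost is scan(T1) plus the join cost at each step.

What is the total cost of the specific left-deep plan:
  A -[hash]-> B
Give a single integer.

1800

step 1: scan A: cost=60, card=60
step 2: join B via hash
    card(P join B) = 60*120/(30) = 240
    cost = 60 + 2*120*7 + 60 = 1800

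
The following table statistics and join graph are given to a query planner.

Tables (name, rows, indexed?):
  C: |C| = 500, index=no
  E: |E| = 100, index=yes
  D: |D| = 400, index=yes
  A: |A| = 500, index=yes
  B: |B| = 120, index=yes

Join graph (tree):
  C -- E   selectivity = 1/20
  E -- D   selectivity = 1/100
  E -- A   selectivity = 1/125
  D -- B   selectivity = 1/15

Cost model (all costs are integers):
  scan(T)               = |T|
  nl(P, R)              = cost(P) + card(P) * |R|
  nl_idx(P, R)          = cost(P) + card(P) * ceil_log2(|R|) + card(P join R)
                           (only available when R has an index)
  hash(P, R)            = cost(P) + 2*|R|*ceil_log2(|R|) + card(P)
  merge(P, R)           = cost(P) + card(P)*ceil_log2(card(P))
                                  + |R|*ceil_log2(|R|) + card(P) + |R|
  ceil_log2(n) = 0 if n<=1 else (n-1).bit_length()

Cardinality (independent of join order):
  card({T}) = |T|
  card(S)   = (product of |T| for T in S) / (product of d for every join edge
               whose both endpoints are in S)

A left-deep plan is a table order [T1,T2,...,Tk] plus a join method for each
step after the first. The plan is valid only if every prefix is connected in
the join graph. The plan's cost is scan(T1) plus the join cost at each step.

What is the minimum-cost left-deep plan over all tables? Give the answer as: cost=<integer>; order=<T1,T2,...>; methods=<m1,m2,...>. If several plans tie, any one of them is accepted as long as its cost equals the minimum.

cost=31680; order=E,A,D,B,C; methods=nl_idx,nl_idx,hash,hash

Selinger DP (subsets sized 1..n):
  {C}: scan cost=500, card=500
  {E}: scan cost=100, card=100
  {D}: scan cost=400, card=400
  {A}: scan cost=500, card=500
  {B}: scan cost=120, card=120
  {CE}: card=2500; try (E,hash)→2400, (C,merge)→5900, (E,merge)→6300, (E,nl_idx)→6500, (C,hash)→9200, (C,nl)→50100 …(+1); best=2400 via (E,hash)
  {DE}: card=400; try (D,nl_idx)→1400, (E,hash)→2200, (E,nl_idx)→3600, (D,merge)→4900, (E,merge)→5200, (D,hash)→7400 …(+2); best=1400 via (D,nl_idx)
  {AE}: card=400; try (A,nl_idx)→1400, (E,hash)→2400, (E,nl_idx)→4400, (A,merge)→5900, (E,merge)→6300, (A,hash)→9200 …(+2); best=1400 via (A,nl_idx)
  {BD}: card=3200; try (B,hash)→2480, (D,nl_idx)→4400, (D,merge)→5080, (B,merge)→5360, (B,nl_idx)→6400, (D,hash)→7440 …(+2); best=2480 via (B,hash)
  {CDE}: card=10000; try (C,merge)→10400, (C,hash)→10800, (D,hash)→12100, (D,nl_idx)→34900, (D,merge)→38900, (C,nl)→201400 …(+1); best=10400 via (C,merge)
  {ACE}: card=10000; try (C,merge)→10400, (C,hash)→10800, (A,hash)→13900, (A,nl_idx)→34900, (A,merge)→39900, (C,nl)→201400 …(+1); best=10400 via (C,merge)
  {ADE}: card=1600; try (D,nl_idx)→6600, (A,nl_idx)→6600, (D,hash)→9000, (D,merge)→9400, (A,merge)→10400, (A,hash)→10800 …(+2); best=6600 via (D,nl_idx)
  {BDE}: card=3200; try (B,hash)→3480, (B,merge)→6360, (E,hash)→7080, (B,nl_idx)→7400, (E,nl_idx)→28080, (E,merge)→44880 …(+2); best=3480 via (B,hash)
  {ACDE}: card=40000; try (C,hash)→17200, (D,hash)→27600, (A,hash)→29400, (C,merge)→30800, (D,nl_idx)→140400, (A,nl_idx)→140400 …(+5); best=17200 via (C,hash)
  {BCDE}: card=80000; try (C,hash)→15680, (B,hash)→22080, (C,merge)→50080, (B,nl_idx)→160400, (B,merge)→161360, (B,nl)→1210400 …(+1); best=15680 via (C,hash)
  {ABDE}: card=12800; try (B,hash)→9880, (A,hash)→15680, (B,merge)→26760, (B,nl_idx)→30600, (A,nl_idx)→45080, (A,merge)→50080 …(+2); best=9880 via (B,hash)
  {ABCDE}: card=320000; try (C,hash)→31680, (B,hash)→58880, (A,hash)→104680, (C,merge)→206880, (B,nl_idx)→617200, (B,merge)→698160 …(+5); best=31680 via (C,hash)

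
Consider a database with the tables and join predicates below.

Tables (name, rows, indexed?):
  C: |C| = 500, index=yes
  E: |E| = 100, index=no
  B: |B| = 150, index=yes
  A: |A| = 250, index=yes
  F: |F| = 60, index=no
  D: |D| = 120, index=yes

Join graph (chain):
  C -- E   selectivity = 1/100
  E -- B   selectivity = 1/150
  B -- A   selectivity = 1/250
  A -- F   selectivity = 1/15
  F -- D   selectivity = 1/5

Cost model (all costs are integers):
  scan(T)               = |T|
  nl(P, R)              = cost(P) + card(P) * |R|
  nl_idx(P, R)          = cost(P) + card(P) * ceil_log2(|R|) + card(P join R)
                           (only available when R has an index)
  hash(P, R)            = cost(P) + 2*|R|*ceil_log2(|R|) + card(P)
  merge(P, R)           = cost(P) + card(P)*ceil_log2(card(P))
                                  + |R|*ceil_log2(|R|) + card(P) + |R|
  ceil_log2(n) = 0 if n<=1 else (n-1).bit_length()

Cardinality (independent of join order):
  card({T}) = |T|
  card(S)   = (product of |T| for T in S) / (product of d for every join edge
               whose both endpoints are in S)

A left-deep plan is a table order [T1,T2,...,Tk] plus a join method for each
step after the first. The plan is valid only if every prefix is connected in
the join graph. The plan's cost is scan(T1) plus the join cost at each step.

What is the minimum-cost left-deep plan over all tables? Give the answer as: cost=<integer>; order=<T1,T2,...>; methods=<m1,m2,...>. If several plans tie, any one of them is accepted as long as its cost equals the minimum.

cost=8200; order=E,B,A,C,F,D; methods=nl_idx,nl_idx,nl_idx,hash,hash

Selinger DP (subsets sized 1..n):
  {C}: scan cost=500, card=500
  {E}: scan cost=100, card=100
  {B}: scan cost=150, card=150
  {A}: scan cost=250, card=250
  {F}: scan cost=60, card=60
  {D}: scan cost=120, card=120
  {CE}: card=500; try (C,nl_idx)→1500, (E,hash)→2400, (C,merge)→5900, (E,merge)→6300, (C,hash)→9200, (C,nl)→50100 …(+1); best=1500 via (C,nl_idx)
  {BE}: card=100; try (B,nl_idx)→1000, (E,hash)→1700, (B,merge)→2250, (E,merge)→2300, (B,hash)→2600, (B,nl)→15100 …(+1); best=1000 via (B,nl_idx)
  {AB}: card=150; try (A,nl_idx)→1500, (B,nl_idx)→2400, (B,hash)→2900, (A,merge)→3750, (B,merge)→3850, (A,hash)→4300 …(+2); best=1500 via (A,nl_idx)
  {AF}: card=1000; try (F,hash)→1220, (A,nl_idx)→1540, (A,merge)→2730, (F,merge)→2920, (A,hash)→4120, (A,nl)→15060 …(+1); best=1220 via (F,hash)
  {DF}: card=1440; try (F,hash)→960, (D,merge)→1440, (F,merge)→1500, (D,hash)→1800, (D,nl_idx)→1920, (D,nl)→7260 …(+1); best=960 via (F,hash)
  {BCE}: card=500; try (C,nl_idx)→2400, (B,hash)→4400, (B,nl_idx)→6000, (C,merge)→6800, (B,merge)→7850, (C,hash)→10100 …(+2); best=2400 via (C,nl_idx)
  {ABE}: card=100; try (A,nl_idx)→1900, (E,hash)→3050, (E,merge)→3650, (A,merge)→4050, (A,hash)→5100, (E,nl)→16500 …(+1); best=1900 via (A,nl_idx)
  {ABF}: card=600; try (F,hash)→2370, (F,merge)→3270, (B,hash)→4620, (B,nl_idx)→9820, (F,nl)→10500, (B,merge)→13570 …(+1); best=2370 via (F,hash)
  {ADF}: card=24000; try (D,hash)→3900, (A,hash)→6400, (D,merge)→13180, (A,merge)→20490, (D,nl_idx)→32220, (A,nl_idx)→36480 …(+2); best=3900 via (D,hash)
  {ABCE}: card=500; try (C,nl_idx)→3300, (A,hash)→6900, (A,nl_idx)→6900, (C,merge)→7700, (A,merge)→9650, (C,hash)→11000 …(+2); best=3300 via (C,nl_idx)
  {ABEF}: card=400; try (F,hash)→2720, (F,merge)→3120, (E,hash)→4370, (F,nl)→7900, (E,merge)→9770, (E,nl)→62370; best=2720 via (F,hash)
  {ABDF}: card=14400; try (D,hash)→4650, (D,merge)→9930, (D,nl_idx)→20970, (B,hash)→30300, (D,nl)→74370, (B,nl_idx)→210300 …(+2); best=4650 via (D,hash)
  {ABCEF}: card=2000; try (F,hash)→4520, (C,nl_idx)→8320, (F,merge)→8720, (C,merge)→11720, (C,hash)→12120, (F,nl)→33300 …(+1); best=4520 via (F,hash)
  {ABDEF}: card=9600; try (D,hash)→4800, (D,merge)→7680, (D,nl_idx)→15120, (E,hash)→20450, (D,nl)→50720, (E,merge)→221450 …(+1); best=4800 via (D,hash)
  {ABCDEF}: card=48000; try (D,hash)→8200, (C,hash)→23400, (D,merge)→29480, (D,nl_idx)→66520, (C,nl_idx)→139200, (C,merge)→153800 …(+2); best=8200 via (D,hash)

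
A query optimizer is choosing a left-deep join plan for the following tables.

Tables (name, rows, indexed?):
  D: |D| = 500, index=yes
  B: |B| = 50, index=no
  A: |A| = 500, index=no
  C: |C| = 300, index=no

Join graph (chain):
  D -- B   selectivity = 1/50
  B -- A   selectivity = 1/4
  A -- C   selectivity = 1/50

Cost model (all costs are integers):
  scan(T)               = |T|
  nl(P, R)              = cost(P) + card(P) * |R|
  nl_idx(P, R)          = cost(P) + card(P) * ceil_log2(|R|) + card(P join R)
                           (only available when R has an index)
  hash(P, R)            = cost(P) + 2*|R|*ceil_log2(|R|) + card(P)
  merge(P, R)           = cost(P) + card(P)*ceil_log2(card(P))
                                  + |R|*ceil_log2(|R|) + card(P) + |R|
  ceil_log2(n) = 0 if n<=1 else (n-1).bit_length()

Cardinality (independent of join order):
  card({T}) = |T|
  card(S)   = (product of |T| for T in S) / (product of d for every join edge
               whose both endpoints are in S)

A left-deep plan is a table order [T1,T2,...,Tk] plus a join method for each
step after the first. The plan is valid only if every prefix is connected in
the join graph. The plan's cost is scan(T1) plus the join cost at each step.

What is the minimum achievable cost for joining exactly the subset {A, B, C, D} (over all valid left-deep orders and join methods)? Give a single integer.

56500

Selinger DP over subsets of {A,B,C,D}:
  {D}: scan cost=500, card=500
  {B}: scan cost=50, card=50
  {A}: scan cost=500, card=500
  {C}: scan cost=300, card=300
  {BD}: card=500; try (D,nl_idx)→1000, (B,hash)→1600, (D,merge)→5400, (B,merge)→5850, (D,hash)→9100, (D,nl)→25050 …(+1); best=1000 via (D,nl_idx)
  {AB}: card=6250; try (B,hash)→1600, (A,merge)→5400, (B,merge)→5850, (A,hash)→9100, (A,nl)→25050, (B,nl)→25500; best=1600 via (B,hash)
  {AC}: card=3000; try (C,hash)→6400, (A,merge)→8300, (C,merge)→8500, (A,hash)→9600, (A,nl)→150300, (C,nl)→150500; best=6400 via (C,hash)
  {ABD}: card=62500; try (A,hash)→10500, (A,merge)→11000, (D,hash)→16850, (D,merge)→94100, (D,nl_idx)→120350, (A,nl)→251000 …(+1); best=10500 via (A,hash)
  {ABC}: card=37500; try (B,hash)→10000, (C,hash)→13250, (B,merge)→45750, (C,merge)→92100, (B,nl)→156400, (C,nl)→1876600; best=10000 via (B,hash)
  {ABCD}: card=375000; try (D,hash)→56500, (C,hash)→78400, (D,merge)→652500, (D,nl_idx)→722500, (C,merge)→1076000, (D,nl)→18760000 …(+1); best=56500 via (D,hash)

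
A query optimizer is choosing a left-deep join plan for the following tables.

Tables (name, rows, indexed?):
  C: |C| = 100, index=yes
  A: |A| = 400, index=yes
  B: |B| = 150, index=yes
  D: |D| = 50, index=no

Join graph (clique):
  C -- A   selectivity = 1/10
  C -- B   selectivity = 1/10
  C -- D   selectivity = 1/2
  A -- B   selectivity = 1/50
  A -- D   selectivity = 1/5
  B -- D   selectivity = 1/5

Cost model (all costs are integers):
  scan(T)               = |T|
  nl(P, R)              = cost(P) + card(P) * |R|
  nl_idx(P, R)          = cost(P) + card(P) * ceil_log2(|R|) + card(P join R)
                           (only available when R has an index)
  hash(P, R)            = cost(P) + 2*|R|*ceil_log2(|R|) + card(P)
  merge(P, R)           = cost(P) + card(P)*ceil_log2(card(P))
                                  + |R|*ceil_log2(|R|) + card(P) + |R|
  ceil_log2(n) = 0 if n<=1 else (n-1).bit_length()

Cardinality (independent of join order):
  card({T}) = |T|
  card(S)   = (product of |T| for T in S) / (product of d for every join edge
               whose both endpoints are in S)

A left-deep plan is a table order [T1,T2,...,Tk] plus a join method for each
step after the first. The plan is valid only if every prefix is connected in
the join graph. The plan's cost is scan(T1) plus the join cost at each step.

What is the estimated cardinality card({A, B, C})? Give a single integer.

1200

Tables in S: A(400), B(150), C(100)
Edges inside S: C-A(d=10), C-B(d=10), A-B(d=50)
numerator = 400 * 150 * 100 = 6000000
denominator = 10 * 10 * 50 = 5000
card(S) = 6000000 / 5000 = 1200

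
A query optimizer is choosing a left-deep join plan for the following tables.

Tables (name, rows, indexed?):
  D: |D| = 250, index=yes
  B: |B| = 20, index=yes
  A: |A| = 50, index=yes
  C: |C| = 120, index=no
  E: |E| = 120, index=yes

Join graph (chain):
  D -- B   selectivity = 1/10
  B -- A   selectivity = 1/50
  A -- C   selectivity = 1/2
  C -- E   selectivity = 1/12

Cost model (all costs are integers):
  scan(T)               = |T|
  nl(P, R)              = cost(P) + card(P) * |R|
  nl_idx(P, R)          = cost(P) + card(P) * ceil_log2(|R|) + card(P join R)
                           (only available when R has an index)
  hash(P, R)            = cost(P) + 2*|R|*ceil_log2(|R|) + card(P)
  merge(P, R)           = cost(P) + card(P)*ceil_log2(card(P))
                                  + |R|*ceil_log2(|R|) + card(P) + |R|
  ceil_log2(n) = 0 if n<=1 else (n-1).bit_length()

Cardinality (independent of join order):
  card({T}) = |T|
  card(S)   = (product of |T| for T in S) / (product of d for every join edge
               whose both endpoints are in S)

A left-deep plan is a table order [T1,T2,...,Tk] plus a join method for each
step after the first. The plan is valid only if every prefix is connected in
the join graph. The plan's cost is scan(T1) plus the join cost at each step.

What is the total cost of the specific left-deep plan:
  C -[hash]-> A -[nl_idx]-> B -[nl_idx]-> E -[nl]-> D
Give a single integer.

step 1: scan C: cost=120, card=120
step 2: join A via hash
    card(P join A) = 120*50/(2) = 3000
    cost = 120 + 2*50*6 + 120 = 840
step 3: join B via nl_idx
    card(P join B) = 3000*20/(50) = 1200
    cost = 840 + 3000*5 + 1200 = 17040
step 4: join E via nl_idx
    card(P join E) = 1200*120/(12) = 12000
    cost = 17040 + 1200*7 + 12000 = 37440
step 5: join D via nl
    card(P join D) = 12000*250/(10) = 300000
    cost = 37440 + 12000*250 = 3037440

3037440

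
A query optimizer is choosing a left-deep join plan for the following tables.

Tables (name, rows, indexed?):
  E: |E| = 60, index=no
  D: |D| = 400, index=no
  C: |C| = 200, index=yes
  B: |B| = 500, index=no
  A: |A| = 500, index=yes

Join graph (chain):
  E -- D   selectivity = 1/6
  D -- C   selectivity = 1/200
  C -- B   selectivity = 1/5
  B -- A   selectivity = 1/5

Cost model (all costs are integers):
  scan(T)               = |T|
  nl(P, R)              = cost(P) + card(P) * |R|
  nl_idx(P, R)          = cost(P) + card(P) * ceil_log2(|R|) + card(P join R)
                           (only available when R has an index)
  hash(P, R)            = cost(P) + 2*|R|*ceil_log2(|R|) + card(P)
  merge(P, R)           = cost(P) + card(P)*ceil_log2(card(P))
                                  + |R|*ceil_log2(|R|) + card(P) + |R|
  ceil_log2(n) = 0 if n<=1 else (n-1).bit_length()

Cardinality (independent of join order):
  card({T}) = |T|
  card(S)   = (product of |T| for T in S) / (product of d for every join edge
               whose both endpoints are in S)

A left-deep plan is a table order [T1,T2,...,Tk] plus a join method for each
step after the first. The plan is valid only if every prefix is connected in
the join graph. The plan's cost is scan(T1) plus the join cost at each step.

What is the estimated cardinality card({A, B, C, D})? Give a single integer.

Tables in S: A(500), B(500), C(200), D(400)
Edges inside S: D-C(d=200), C-B(d=5), B-A(d=5)
numerator = 500 * 500 * 200 * 400 = 20000000000
denominator = 200 * 5 * 5 = 5000
card(S) = 20000000000 / 5000 = 4000000

4000000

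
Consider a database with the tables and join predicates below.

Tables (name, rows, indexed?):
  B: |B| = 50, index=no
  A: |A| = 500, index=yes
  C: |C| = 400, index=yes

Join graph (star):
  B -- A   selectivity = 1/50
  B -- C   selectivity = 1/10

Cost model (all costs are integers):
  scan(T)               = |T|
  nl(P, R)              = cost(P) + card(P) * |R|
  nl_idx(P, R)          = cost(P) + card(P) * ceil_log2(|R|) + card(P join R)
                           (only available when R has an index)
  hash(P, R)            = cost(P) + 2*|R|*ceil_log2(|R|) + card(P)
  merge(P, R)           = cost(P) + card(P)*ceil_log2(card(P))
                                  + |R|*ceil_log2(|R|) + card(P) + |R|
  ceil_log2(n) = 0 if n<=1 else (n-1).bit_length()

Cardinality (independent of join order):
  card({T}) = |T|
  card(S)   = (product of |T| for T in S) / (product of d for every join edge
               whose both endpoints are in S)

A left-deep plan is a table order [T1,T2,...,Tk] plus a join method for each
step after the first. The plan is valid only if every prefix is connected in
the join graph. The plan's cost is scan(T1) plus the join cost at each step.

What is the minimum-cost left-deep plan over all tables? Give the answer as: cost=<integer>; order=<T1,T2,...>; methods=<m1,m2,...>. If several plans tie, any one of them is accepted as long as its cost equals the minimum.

cost=8700; order=B,A,C; methods=nl_idx,hash

Selinger DP (subsets sized 1..n):
  {B}: scan cost=50, card=50
  {A}: scan cost=500, card=500
  {C}: scan cost=400, card=400
  {AB}: card=500; try (A,nl_idx)→1000, (B,hash)→1600, (A,merge)→5400, (B,merge)→5850, (A,hash)→9100, (A,nl)→25050 …(+1); best=1000 via (A,nl_idx)
  {BC}: card=2000; try (B,hash)→1400, (C,nl_idx)→2500, (C,merge)→4400, (B,merge)→4750, (C,hash)→7300, (C,nl)→20050 …(+1); best=1400 via (B,hash)
  {ABC}: card=20000; try (C,hash)→8700, (C,merge)→10000, (A,hash)→12400, (C,nl_idx)→25500, (A,merge)→30400, (A,nl_idx)→39400 …(+2); best=8700 via (C,hash)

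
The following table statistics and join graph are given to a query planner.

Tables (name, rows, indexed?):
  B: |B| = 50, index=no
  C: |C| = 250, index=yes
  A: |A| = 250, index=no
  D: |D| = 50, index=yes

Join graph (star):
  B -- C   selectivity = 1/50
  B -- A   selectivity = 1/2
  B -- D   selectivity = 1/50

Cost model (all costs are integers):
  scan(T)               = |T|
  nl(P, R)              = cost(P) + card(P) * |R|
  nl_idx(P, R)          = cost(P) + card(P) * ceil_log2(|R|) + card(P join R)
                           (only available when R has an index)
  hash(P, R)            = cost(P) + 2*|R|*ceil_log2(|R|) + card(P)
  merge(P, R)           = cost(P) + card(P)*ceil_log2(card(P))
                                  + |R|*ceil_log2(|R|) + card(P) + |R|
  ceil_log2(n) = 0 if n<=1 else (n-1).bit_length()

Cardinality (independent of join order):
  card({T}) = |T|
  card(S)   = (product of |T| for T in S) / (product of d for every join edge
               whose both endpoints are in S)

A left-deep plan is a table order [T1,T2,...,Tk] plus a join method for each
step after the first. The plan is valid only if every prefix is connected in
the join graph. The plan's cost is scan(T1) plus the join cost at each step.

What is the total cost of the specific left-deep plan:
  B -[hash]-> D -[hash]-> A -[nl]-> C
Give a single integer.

step 1: scan B: cost=50, card=50
step 2: join D via hash
    card(P join D) = 50*50/(50) = 50
    cost = 50 + 2*50*6 + 50 = 700
step 3: join A via hash
    card(P join A) = 50*250/(2) = 6250
    cost = 700 + 2*250*8 + 50 = 4750
step 4: join C via nl
    card(P join C) = 6250*250/(50) = 31250
    cost = 4750 + 6250*250 = 1567250

1567250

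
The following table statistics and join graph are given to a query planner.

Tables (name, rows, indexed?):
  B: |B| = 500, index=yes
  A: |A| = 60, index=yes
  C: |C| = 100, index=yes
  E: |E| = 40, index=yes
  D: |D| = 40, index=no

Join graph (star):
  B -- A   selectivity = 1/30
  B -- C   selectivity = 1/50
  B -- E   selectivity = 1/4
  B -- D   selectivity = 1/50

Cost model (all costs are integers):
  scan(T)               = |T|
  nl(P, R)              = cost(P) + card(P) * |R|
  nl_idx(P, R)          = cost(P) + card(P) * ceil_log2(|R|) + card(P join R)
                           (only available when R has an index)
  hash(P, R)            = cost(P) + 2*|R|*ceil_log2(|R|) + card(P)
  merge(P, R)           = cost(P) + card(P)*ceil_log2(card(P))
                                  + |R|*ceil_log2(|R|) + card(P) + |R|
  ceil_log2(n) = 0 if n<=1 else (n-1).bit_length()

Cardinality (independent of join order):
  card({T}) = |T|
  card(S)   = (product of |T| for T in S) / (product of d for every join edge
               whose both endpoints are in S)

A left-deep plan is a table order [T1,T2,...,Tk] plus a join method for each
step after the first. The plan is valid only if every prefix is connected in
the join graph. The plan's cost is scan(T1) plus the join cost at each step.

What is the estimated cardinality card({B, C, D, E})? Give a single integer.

Tables in S: B(500), C(100), D(40), E(40)
Edges inside S: B-C(d=50), B-E(d=4), B-D(d=50)
numerator = 500 * 100 * 40 * 40 = 80000000
denominator = 50 * 4 * 50 = 10000
card(S) = 80000000 / 10000 = 8000

8000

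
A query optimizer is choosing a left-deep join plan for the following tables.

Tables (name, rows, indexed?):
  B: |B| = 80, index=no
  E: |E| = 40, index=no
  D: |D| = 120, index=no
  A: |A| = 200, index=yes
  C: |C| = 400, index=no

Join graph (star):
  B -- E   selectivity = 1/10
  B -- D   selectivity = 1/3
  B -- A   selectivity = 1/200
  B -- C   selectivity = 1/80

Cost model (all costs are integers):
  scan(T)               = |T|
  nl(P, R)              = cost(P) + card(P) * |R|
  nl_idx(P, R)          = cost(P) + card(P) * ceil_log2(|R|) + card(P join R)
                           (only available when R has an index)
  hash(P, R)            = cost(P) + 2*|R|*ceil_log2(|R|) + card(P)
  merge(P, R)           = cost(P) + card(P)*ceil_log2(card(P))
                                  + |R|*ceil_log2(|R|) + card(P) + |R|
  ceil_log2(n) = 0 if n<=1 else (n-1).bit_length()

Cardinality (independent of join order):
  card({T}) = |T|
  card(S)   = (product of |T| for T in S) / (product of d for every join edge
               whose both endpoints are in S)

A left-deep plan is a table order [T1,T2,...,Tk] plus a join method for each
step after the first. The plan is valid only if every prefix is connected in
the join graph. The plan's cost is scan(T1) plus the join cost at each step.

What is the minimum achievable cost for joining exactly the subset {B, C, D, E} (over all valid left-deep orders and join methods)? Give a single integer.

Selinger DP over subsets of {B,C,D,E}:
  {B}: scan cost=80, card=80
  {E}: scan cost=40, card=40
  {D}: scan cost=120, card=120
  {C}: scan cost=400, card=400
  {BE}: card=320; try (E,hash)→640, (B,merge)→960, (E,merge)→1000, (B,hash)→1200, (B,nl)→3240, (E,nl)→3280; best=640 via (E,hash)
  {BD}: card=3200; try (B,hash)→1360, (D,merge)→1680, (B,merge)→1720, (D,hash)→1840, (D,nl)→9680, (B,nl)→9720; best=1360 via (B,hash)
  {BC}: card=400; try (B,hash)→1920, (C,merge)→4720, (B,merge)→5040, (C,hash)→7360, (C,nl)→32080, (B,nl)→32400; best=1920 via (B,hash)
  {BDE}: card=12800; try (D,hash)→2640, (D,merge)→4800, (E,hash)→5040, (D,nl)→39040, (E,merge)→43240, (E,nl)→129360; best=2640 via (D,hash)
  {BCE}: card=1600; try (E,hash)→2800, (E,merge)→6200, (C,merge)→7840, (C,hash)→8160, (E,nl)→17920, (C,nl)→128640; best=2800 via (E,hash)
  {BCD}: card=16000; try (D,hash)→4000, (D,merge)→6880, (C,hash)→11760, (C,merge)→46960, (D,nl)→49920, (C,nl)→1281360; best=4000 via (D,hash)
  {BCDE}: card=64000; try (D,hash)→6080, (E,hash)→20480, (C,hash)→22640, (D,merge)→22960, (D,nl)→194800, (C,merge)→198640 …(+3); best=6080 via (D,hash)

6080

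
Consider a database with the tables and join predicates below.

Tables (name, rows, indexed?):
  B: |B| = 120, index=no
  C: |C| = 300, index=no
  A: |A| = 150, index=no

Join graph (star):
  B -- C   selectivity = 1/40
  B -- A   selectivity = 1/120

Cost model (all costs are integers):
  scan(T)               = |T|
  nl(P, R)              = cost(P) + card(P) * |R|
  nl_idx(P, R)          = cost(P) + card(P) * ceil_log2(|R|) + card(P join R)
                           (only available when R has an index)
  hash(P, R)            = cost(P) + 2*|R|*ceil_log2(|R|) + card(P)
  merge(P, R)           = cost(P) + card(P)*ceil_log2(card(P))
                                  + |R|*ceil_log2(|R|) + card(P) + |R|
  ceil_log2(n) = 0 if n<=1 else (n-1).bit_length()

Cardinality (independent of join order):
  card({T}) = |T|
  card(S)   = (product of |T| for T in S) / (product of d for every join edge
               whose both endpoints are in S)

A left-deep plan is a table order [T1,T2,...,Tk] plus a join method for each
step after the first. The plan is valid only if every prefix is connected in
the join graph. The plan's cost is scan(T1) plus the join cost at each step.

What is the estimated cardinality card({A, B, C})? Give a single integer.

Tables in S: A(150), B(120), C(300)
Edges inside S: B-C(d=40), B-A(d=120)
numerator = 150 * 120 * 300 = 5400000
denominator = 40 * 120 = 4800
card(S) = 5400000 / 4800 = 1125

1125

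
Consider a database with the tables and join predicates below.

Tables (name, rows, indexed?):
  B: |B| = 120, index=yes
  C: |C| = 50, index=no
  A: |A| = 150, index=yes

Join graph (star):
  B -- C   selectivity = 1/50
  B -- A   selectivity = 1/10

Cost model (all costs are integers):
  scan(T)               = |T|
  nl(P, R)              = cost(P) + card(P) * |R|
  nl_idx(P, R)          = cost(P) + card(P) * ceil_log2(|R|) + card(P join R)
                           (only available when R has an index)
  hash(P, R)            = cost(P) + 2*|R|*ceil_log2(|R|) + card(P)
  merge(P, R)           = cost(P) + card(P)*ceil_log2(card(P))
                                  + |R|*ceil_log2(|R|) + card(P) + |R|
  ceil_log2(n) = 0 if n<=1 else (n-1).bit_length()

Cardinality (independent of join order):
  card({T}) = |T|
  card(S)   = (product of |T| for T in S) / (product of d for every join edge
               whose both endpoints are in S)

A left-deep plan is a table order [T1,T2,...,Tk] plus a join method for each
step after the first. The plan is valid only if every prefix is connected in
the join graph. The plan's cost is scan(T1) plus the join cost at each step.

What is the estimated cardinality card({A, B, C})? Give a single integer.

Tables in S: A(150), B(120), C(50)
Edges inside S: B-C(d=50), B-A(d=10)
numerator = 150 * 120 * 50 = 900000
denominator = 50 * 10 = 500
card(S) = 900000 / 500 = 1800

1800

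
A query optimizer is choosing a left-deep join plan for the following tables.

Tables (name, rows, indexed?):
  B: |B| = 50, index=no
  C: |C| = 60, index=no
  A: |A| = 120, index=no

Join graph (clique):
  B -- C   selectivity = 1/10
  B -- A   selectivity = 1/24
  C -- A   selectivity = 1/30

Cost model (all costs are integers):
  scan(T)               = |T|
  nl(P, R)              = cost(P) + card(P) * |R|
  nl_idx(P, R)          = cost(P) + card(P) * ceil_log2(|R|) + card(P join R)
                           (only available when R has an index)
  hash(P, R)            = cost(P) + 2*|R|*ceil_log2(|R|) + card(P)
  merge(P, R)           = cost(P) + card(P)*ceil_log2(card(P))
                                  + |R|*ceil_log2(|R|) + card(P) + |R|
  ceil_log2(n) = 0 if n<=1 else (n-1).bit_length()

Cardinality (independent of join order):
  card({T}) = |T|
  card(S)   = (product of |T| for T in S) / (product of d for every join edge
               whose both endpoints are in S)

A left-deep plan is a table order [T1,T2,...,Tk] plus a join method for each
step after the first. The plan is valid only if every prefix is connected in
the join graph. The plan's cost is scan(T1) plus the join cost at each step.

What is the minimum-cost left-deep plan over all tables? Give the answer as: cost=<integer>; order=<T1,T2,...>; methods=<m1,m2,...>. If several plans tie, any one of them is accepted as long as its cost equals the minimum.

Selinger DP (subsets sized 1..n):
  {B}: scan cost=50, card=50
  {C}: scan cost=60, card=60
  {A}: scan cost=120, card=120
  {BC}: card=300; try (B,hash)→720, (C,hash)→820, (C,merge)→820, (B,merge)→830, (C,nl)→3050, (B,nl)→3060; best=720 via (B,hash)
  {AB}: card=250; try (B,hash)→840, (A,merge)→1360, (B,merge)→1430, (A,hash)→1780, (A,nl)→6050, (B,nl)→6120; best=840 via (B,hash)
  {AC}: card=240; try (C,hash)→960, (A,merge)→1440, (C,merge)→1500, (A,hash)→1800, (A,nl)→7260, (C,nl)→7320; best=960 via (C,hash)
  {ABC}: card=50; try (B,hash)→1800, (C,hash)→1810, (A,hash)→2700, (B,merge)→3470, (C,merge)→3510, (A,merge)→4680 …(+3); best=1800 via (B,hash)

cost=1800; order=A,C,B; methods=hash,hash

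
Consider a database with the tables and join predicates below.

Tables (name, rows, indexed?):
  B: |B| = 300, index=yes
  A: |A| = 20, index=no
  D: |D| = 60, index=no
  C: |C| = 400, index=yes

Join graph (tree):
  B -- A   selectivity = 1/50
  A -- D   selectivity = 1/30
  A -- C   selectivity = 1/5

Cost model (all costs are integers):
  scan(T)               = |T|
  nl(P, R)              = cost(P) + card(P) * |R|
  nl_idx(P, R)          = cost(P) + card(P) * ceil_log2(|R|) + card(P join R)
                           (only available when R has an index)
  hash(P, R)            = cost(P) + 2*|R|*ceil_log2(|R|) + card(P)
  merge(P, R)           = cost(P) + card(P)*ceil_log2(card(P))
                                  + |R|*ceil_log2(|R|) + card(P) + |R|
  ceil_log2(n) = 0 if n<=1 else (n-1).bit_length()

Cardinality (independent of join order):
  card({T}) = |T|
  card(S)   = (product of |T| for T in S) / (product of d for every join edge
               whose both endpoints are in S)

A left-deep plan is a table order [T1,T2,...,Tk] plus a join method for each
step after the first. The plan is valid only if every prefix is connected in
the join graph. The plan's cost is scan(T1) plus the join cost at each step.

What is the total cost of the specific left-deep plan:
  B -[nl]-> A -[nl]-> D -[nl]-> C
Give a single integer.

step 1: scan B: cost=300, card=300
step 2: join A via nl
    card(P join A) = 300*20/(50) = 120
    cost = 300 + 300*20 = 6300
step 3: join D via nl
    card(P join D) = 120*60/(30) = 240
    cost = 6300 + 120*60 = 13500
step 4: join C via nl
    card(P join C) = 240*400/(5) = 19200
    cost = 13500 + 240*400 = 109500

109500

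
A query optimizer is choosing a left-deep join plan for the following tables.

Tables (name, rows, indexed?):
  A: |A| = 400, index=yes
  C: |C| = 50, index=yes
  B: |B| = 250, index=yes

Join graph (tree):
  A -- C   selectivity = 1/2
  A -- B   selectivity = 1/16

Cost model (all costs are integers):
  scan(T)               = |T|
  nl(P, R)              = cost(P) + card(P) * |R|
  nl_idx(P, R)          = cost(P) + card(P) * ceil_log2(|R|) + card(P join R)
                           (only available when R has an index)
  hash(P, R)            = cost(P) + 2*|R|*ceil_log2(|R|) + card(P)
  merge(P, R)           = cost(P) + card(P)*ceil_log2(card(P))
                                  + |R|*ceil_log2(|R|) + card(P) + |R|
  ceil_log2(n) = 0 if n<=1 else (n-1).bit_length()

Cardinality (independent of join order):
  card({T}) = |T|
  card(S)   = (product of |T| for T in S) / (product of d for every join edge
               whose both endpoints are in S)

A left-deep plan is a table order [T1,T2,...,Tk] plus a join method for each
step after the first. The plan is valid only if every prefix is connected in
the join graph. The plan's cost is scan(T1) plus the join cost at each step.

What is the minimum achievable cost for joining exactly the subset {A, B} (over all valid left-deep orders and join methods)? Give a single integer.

Selinger DP over subsets of {A,B}:
  {A}: scan cost=400, card=400
  {B}: scan cost=250, card=250
  {AB}: card=6250; try (B,hash)→4800, (A,merge)→6500, (B,merge)→6650, (A,hash)→7700, (A,nl_idx)→8750, (B,nl_idx)→9850 …(+2); best=4800 via (B,hash)

4800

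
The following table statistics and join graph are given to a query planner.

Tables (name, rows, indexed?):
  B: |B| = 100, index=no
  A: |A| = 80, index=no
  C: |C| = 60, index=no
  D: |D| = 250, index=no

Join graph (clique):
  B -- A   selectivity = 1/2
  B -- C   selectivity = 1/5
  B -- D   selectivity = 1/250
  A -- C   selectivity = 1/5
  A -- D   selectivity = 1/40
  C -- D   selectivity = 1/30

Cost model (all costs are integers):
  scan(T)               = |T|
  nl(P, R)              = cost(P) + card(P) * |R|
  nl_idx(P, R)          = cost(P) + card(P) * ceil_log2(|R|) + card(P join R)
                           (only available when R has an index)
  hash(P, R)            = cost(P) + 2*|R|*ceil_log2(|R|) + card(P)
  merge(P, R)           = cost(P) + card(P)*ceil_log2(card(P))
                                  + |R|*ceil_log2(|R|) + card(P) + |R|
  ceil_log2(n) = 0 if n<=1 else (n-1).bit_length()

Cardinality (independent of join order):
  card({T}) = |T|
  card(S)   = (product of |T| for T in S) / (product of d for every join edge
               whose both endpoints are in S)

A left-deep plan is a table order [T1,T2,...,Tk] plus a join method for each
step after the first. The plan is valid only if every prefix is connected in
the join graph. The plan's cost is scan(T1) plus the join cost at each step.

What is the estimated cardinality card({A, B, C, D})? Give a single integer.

Tables in S: A(80), B(100), C(60), D(250)
Edges inside S: B-A(d=2), B-C(d=5), B-D(d=250), A-C(d=5), A-D(d=40), C-D(d=30)
numerator = 80 * 100 * 60 * 250 = 120000000
denominator = 2 * 5 * 250 * 5 * 40 * 30 = 15000000
card(S) = 120000000 / 15000000 = 8

8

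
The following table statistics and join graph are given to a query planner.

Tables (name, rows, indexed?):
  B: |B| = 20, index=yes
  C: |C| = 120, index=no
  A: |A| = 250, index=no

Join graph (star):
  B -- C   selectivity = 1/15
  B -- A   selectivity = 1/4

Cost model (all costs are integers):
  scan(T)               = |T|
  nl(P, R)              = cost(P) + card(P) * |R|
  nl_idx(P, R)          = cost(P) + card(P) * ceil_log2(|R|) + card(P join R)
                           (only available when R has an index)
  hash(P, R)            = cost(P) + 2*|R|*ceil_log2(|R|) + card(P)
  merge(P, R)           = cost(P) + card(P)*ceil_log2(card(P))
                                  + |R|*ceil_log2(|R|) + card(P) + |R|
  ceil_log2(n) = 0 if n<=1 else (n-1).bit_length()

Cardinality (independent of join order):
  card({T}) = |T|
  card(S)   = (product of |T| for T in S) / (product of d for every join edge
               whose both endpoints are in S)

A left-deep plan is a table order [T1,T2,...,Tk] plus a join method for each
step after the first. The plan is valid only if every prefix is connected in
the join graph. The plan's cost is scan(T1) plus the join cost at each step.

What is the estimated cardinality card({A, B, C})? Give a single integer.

Tables in S: A(250), B(20), C(120)
Edges inside S: B-C(d=15), B-A(d=4)
numerator = 250 * 20 * 120 = 600000
denominator = 15 * 4 = 60
card(S) = 600000 / 60 = 10000

10000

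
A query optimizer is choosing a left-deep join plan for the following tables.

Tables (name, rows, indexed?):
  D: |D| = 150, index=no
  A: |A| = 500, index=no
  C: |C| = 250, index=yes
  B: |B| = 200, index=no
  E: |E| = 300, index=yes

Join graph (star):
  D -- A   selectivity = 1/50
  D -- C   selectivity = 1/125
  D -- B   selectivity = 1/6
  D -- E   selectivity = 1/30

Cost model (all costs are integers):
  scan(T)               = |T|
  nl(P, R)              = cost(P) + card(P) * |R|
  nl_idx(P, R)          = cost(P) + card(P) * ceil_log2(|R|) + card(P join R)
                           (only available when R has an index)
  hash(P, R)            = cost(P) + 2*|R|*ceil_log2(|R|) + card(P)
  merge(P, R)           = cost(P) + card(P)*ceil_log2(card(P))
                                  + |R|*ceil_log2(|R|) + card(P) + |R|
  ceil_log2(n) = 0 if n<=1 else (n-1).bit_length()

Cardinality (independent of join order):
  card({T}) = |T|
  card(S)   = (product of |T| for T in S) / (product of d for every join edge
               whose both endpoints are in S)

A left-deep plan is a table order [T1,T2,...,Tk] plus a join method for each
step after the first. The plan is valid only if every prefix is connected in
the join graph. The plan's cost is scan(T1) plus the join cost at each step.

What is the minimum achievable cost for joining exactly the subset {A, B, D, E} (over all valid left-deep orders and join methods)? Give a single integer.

Selinger DP over subsets of {A,B,D,E}:
  {D}: scan cost=150, card=150
  {A}: scan cost=500, card=500
  {B}: scan cost=200, card=200
  {E}: scan cost=300, card=300
  {AD}: card=1500; try (D,hash)→3400, (A,merge)→6500, (D,merge)→6850, (A,hash)→9300, (A,nl)→75150, (D,nl)→75500; best=3400 via (D,hash)
  {BD}: card=5000; try (D,hash)→2800, (B,merge)→3300, (D,merge)→3350, (B,hash)→3500, (B,nl)→30150, (D,nl)→30200; best=2800 via (D,hash)
  {DE}: card=1500; try (E,nl_idx)→3000, (D,hash)→3000, (E,merge)→4500, (D,merge)→4650, (E,hash)→5700, (E,nl)→45150 …(+1); best=3000 via (E,nl_idx)
  {ABD}: card=50000; try (B,hash)→8100, (A,hash)→16800, (B,merge)→23200, (A,merge)→77800, (B,nl)→303400, (A,nl)→2502800; best=8100 via (B,hash)
  {ADE}: card=15000; try (E,hash)→10300, (A,hash)→13500, (E,merge)→24400, (A,merge)→26000, (E,nl_idx)→31900, (E,nl)→453400 …(+1); best=10300 via (E,hash)
  {BDE}: card=50000; try (B,hash)→7700, (E,hash)→13200, (B,merge)→22800, (E,merge)→75800, (E,nl_idx)→97800, (B,nl)→303000 …(+1); best=7700 via (B,hash)
  {ABDE}: card=500000; try (B,hash)→28500, (E,hash)→63500, (A,hash)→66700, (B,merge)→237100, (E,merge)→861100, (A,merge)→862700 …(+4); best=28500 via (B,hash)

28500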